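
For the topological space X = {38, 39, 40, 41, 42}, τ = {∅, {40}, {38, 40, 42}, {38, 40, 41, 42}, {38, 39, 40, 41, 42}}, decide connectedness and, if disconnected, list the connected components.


(X, τ) is connected.

Find clopen sets (U ∈ τ with X ∖ U ∈ τ):
  U = ∅, X ∖ U = {38, 39, 40, 41, 42} — both open, so U is clopen.
  U = {38, 39, 40, 41, 42}, X ∖ U = ∅ — both open, so U is clopen.
Only trivial clopens (∅ and X) exist, so (X, τ) is connected.
Compute connected components by grouping points that agree on all clopens:
  component: {38, 39, 40, 41, 42}


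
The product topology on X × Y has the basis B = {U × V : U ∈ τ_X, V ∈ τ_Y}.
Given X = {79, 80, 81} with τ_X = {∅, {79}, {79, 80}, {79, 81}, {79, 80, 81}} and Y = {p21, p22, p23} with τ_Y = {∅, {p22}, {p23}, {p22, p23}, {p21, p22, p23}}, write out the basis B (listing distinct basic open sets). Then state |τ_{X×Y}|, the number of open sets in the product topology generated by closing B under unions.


Basis B = {∅ × ∅, {79} × {p22}, {79} × {p23}, {79} × {p22, p23}, {79, 80} × {p22}, {79, 81} × {p22}, {79, 80} × {p23}, {79, 81} × {p23}, {79} × {p21, p22, p23}, {79, 80, 81} × {p22}, {79, 80, 81} × {p23}, {79, 80} × {p22, p23}, {79, 81} × {p22, p23}, {79, 80} × {p21, p22, p23}, {79, 81} × {p21, p22, p23}, {79, 80, 81} × {p22, p23}, {79, 80, 81} × {p21, p22, p23}}; |τ_{X×Y}| = 50.

Enumerate products U × V with U ∈ τ_X, V ∈ τ_Y (deduplicated):
  ∅ × ∅ = {} (∅)
  {79} × {p22} = {(79,p22)}
  {79} × {p23} = {(79,p23)}
  {79} × {p22, p23} = {(79,p22), (79,p23)}
  {79, 80} × {p22} = {(79,p22), (80,p22)}
  {79, 81} × {p22} = {(79,p22), (81,p22)}
  {79, 80} × {p23} = {(79,p23), (80,p23)}
  {79, 81} × {p23} = {(79,p23), (81,p23)}
  {79} × {p21, p22, p23} = {(79,p21), (79,p22), (79,p23)}
  {79, 80, 81} × {p22} = {(79,p22), (80,p22), (81,p22)}
  {79, 80, 81} × {p23} = {(79,p23), (80,p23), (81,p23)}
  {79, 80} × {p22, p23} = {(79,p22), (79,p23), (80,p22), (80,p23)}
  {79, 81} × {p22, p23} = {(79,p22), (79,p23), (81,p22), (81,p23)}
  {79, 80} × {p21, p22, p23} = {(79,p21), (79,p22), (79,p23), (80,p21), (80,p22), (80,p23)}
  {79, 81} × {p21, p22, p23} = {(79,p21), (79,p22), (79,p23), (81,p21), (81,p22), (81,p23)}
  {79, 80, 81} × {p22, p23} = {(79,p22), (79,p23), (80,p22), (80,p23), (81,p22), (81,p23)}
  {79, 80, 81} × {p21, p22, p23} = {(79,p21), (79,p22), (79,p23), (80,p21), (80,p22), (80,p23), (81,p21), (81,p22), (81,p23)}
These 17 distinct sets form the basis B.
Close under arbitrary unions to get τ_{X×Y}; counting gives |τ_{X×Y}| = 50.


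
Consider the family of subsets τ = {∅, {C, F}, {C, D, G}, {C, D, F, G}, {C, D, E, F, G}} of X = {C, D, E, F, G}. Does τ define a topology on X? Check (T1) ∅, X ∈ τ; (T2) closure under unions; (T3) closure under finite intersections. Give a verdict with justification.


τ is NOT a topology on X.

Axiom (T1): ∅ ∈ τ? Yes; X ∈ τ? Yes.
Axiom (T2/T3): check pairwise unions and intersections of members of τ.
Counterexample for (T3): {C, F} ∩ {C, D, G} = {C} ∉ τ. Therefore τ is NOT a topology.


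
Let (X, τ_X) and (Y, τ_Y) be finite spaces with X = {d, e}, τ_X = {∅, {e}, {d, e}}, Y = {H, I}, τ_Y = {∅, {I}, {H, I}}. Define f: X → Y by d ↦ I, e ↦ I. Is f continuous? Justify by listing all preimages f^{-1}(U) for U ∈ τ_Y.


f IS continuous.

Compute f^{-1}(U) for each U ∈ τ_Y:
  U = ∅: f^{-1}(U) = ∅ ∈ τ_X ✓.
  U = {I}: f^{-1}(U) = {d, e} ∈ τ_X ✓.
  U = {H, I}: f^{-1}(U) = {d, e} ∈ τ_X ✓.
Every preimage lies in τ_X, so f IS continuous.


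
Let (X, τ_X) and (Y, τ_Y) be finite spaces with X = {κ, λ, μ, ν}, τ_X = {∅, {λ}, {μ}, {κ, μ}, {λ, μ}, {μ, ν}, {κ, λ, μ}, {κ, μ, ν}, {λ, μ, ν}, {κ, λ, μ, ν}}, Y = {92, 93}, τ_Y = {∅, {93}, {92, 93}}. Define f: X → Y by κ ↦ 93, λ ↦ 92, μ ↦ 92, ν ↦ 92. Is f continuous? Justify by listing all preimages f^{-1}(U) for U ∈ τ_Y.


f is NOT continuous.

Compute f^{-1}(U) for each U ∈ τ_Y:
  U = ∅: f^{-1}(U) = ∅ ∈ τ_X ✓.
  U = {93}: f^{-1}(U) = {κ} ∉ τ_X ✗.
  U = {92, 93}: f^{-1}(U) = {κ, λ, μ, ν} ∈ τ_X ✓.
Found U = {93} with f^{-1}(U) = {κ} not in τ_X. Therefore f is NOT continuous.


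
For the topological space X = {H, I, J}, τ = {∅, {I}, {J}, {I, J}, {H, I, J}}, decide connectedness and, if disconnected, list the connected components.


(X, τ) is connected.

Find clopen sets (U ∈ τ with X ∖ U ∈ τ):
  U = ∅, X ∖ U = {H, I, J} — both open, so U is clopen.
  U = {H, I, J}, X ∖ U = ∅ — both open, so U is clopen.
Only trivial clopens (∅ and X) exist, so (X, τ) is connected.
Compute connected components by grouping points that agree on all clopens:
  component: {H, I, J}


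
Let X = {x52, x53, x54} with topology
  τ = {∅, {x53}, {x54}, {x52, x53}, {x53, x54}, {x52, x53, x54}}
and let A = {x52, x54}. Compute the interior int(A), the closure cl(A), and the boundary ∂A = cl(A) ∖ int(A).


int(A) = {x54}, cl(A) = {x52, x54}, ∂A = {x52}.

Closed sets in (X, τ) are complements of opens:
  closed(X, τ) = {∅, {x52}, {x54}, {x52, x53}, {x52, x54}, {x52, x53, x54}}.
int(A) = ⋃ {U ∈ τ : U ⊆ A}. Opens contained in A: ∅, {x54}.
Taking the union of these: int(A) = {x54}.
cl(A) = ⋂ {C closed : A ⊆ C}. Closed sets containing A: {x52, x54}, {x52, x53, x54}.
Intersecting these: cl(A) = {x52, x54}.
∂A = cl(A) ∖ int(A) = {x52, x54} ∖ {x54} = {x52}.


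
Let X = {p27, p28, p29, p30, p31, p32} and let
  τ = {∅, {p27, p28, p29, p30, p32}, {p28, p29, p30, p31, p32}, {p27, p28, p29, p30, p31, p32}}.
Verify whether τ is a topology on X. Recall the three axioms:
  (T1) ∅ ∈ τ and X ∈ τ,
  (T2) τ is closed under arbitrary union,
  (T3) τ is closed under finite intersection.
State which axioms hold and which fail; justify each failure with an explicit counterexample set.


τ is NOT a topology on X.

Axiom (T1): ∅ ∈ τ? Yes; X ∈ τ? Yes.
Axiom (T2/T3): check pairwise unions and intersections of members of τ.
Counterexample for (T3): {p27, p28, p29, p30, p32} ∩ {p28, p29, p30, p31, p32} = {p28, p29, p30, p32} ∉ τ. Therefore τ is NOT a topology.


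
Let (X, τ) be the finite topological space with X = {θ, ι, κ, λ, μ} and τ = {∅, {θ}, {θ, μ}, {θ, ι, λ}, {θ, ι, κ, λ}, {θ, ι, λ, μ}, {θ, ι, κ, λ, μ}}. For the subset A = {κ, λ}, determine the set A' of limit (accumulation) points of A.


A' = {ι, κ}

For each x ∈ X, list the open sets U ∈ τ with x ∈ U, then check whether U ∩ (A ∖ {x}) ≠ ∅ for every such U.
  x = θ: open {θ} ∋ x has {θ} ∩ (A ∖ {θ}) = ∅, so x is NOT a limit point.
  x = ι: opens ∋ x are {θ, ι, λ}, {θ, ι, κ, λ}, {θ, ι, λ, μ}, {θ, ι, κ, λ, μ}; each meets A ∖ {ι}, so x IS a limit point.
  x = κ: opens ∋ x are {θ, ι, κ, λ}, {θ, ι, κ, λ, μ}; each meets A ∖ {κ}, so x IS a limit point.
  x = λ: open {θ, ι, λ} ∋ x has {θ, ι, λ} ∩ (A ∖ {λ}) = ∅, so x is NOT a limit point.
  x = μ: open {θ, μ} ∋ x has {θ, μ} ∩ (A ∖ {μ}) = ∅, so x is NOT a limit point.
Collecting: A' = {ι, κ}.


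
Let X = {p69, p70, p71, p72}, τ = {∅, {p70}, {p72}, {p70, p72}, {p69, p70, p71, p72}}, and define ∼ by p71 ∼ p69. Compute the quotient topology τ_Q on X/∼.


X/∼ = {[p69=p71], [p70], [p72]}; |τ_Q| = 5.

Equivalence classes: [p69=p71], [p70], [p72].
Quotient map π: X → X/∼ sends p69 ↦ [p69=p71], p70 ↦ [p70], p71 ↦ [p69=p71], p72 ↦ [p72].
For each subset V ⊆ X/∼, compute π^{-1}(V) ⊆ X and check whether π^{-1}(V) ∈ τ. V is open in τ_Q iff π^{-1}(V) ∈ τ.
  V = {}: π^{-1}(V) = ∅ ∈ τ ✓.
  V = {[p69=p71]}: π^{-1}(V) = {p69, p71} ∉ τ ✗.
  V = {[p70]}: π^{-1}(V) = {p70} ∈ τ ✓.
  V = {[p69=p71], [p70]}: π^{-1}(V) = {p69, p70, p71} ∉ τ ✗.
  V = {[p72]}: π^{-1}(V) = {p72} ∈ τ ✓.
  V = {[p69=p71], [p72]}: π^{-1}(V) = {p69, p71, p72} ∉ τ ✗.
  V = {[p70], [p72]}: π^{-1}(V) = {p70, p72} ∈ τ ✓.
  V = {[p69=p71], [p70], [p72]}: π^{-1}(V) = {p69, p70, p71, p72} ∈ τ ✓.
Open sets in the quotient: τ_Q = {{}, {[p70]}, {[p72]}, {[p70], [p72]}, {[p69=p71], [p70], [p72]}} (5 elements).


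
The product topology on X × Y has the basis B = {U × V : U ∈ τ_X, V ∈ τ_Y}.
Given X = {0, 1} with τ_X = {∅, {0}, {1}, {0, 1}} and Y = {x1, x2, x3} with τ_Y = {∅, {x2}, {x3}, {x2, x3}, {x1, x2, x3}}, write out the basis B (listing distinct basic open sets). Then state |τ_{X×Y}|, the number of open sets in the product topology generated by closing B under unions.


Basis B = {∅ × ∅, {0} × {x2}, {0} × {x3}, {1} × {x2}, {1} × {x3}, {0} × {x2, x3}, {0, 1} × {x2}, {0, 1} × {x3}, {1} × {x2, x3}, {0} × {x1, x2, x3}, {1} × {x1, x2, x3}, {0, 1} × {x2, x3}, {0, 1} × {x1, x2, x3}}; |τ_{X×Y}| = 25.

Enumerate products U × V with U ∈ τ_X, V ∈ τ_Y (deduplicated):
  ∅ × ∅ = {} (∅)
  {0} × {x2} = {(0,x2)}
  {0} × {x3} = {(0,x3)}
  {1} × {x2} = {(1,x2)}
  {1} × {x3} = {(1,x3)}
  {0} × {x2, x3} = {(0,x2), (0,x3)}
  {0, 1} × {x2} = {(0,x2), (1,x2)}
  {0, 1} × {x3} = {(0,x3), (1,x3)}
  {1} × {x2, x3} = {(1,x2), (1,x3)}
  {0} × {x1, x2, x3} = {(0,x1), (0,x2), (0,x3)}
  {1} × {x1, x2, x3} = {(1,x1), (1,x2), (1,x3)}
  {0, 1} × {x2, x3} = {(0,x2), (0,x3), (1,x2), (1,x3)}
  {0, 1} × {x1, x2, x3} = {(0,x1), (0,x2), (0,x3), (1,x1), (1,x2), (1,x3)}
These 13 distinct sets form the basis B.
Close under arbitrary unions to get τ_{X×Y}; counting gives |τ_{X×Y}| = 25.


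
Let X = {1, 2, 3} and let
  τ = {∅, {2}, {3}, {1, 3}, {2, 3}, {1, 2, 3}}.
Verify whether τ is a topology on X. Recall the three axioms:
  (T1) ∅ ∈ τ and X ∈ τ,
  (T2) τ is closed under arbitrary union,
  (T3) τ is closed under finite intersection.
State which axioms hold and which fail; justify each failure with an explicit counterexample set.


τ IS a topology on X.

Axiom (T1): ∅ ∈ τ? Yes; X ∈ τ? Yes.
Axiom (T2/T3): check pairwise unions and intersections of members of τ.
All pairwise intersections and unions checked — each lies in τ. Therefore τ satisfies (T1), (T2), (T3): it IS a topology on X.


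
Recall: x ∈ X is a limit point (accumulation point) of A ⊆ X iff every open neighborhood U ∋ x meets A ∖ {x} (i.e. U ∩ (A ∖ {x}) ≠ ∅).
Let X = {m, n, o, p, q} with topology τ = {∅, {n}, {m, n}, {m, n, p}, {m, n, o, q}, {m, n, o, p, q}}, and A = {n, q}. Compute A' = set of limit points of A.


A' = {m, o, p, q}

For each x ∈ X, list the open sets U ∈ τ with x ∈ U, then check whether U ∩ (A ∖ {x}) ≠ ∅ for every such U.
  x = m: opens ∋ x are {m, n}, {m, n, p}, {m, n, o, q}, {m, n, o, p, q}; each meets A ∖ {m}, so x IS a limit point.
  x = n: open {n} ∋ x has {n} ∩ (A ∖ {n}) = ∅, so x is NOT a limit point.
  x = o: opens ∋ x are {m, n, o, q}, {m, n, o, p, q}; each meets A ∖ {o}, so x IS a limit point.
  x = p: opens ∋ x are {m, n, p}, {m, n, o, p, q}; each meets A ∖ {p}, so x IS a limit point.
  x = q: opens ∋ x are {m, n, o, q}, {m, n, o, p, q}; each meets A ∖ {q}, so x IS a limit point.
Collecting: A' = {m, o, p, q}.


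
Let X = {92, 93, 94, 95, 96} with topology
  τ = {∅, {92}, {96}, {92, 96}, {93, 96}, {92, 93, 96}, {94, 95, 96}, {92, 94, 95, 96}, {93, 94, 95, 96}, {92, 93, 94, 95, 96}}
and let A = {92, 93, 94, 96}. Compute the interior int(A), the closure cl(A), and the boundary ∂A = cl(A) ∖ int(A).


int(A) = {92, 93, 96}, cl(A) = {92, 93, 94, 95, 96}, ∂A = {94, 95}.

Closed sets in (X, τ) are complements of opens:
  closed(X, τ) = {∅, {92}, {93}, {92, 93}, {94, 95}, {92, 94, 95}, {93, 94, 95}, {92, 93, 94, 95}, {93, 94, 95, 96}, {92, 93, 94, 95, 96}}.
int(A) = ⋃ {U ∈ τ : U ⊆ A}. Opens contained in A: ∅, {92}, {96}, {92, 96}, {93, 96}, {92, 93, 96}.
Taking the union of these: int(A) = {92, 93, 96}.
cl(A) = ⋂ {C closed : A ⊆ C}. Closed sets containing A: {92, 93, 94, 95, 96}.
Intersecting these: cl(A) = {92, 93, 94, 95, 96}.
∂A = cl(A) ∖ int(A) = {92, 93, 94, 95, 96} ∖ {92, 93, 96} = {94, 95}.


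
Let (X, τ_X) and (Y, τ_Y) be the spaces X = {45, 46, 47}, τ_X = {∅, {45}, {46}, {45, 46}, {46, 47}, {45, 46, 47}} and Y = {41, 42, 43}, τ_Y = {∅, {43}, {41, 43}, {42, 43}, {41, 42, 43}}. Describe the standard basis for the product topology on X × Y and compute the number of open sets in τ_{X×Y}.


Basis B = {∅ × ∅, {45} × {43}, {46} × {43}, {45} × {41, 43}, {45} × {42, 43}, {45, 46} × {43}, {46} × {41, 43}, {46} × {42, 43}, {46, 47} × {43}, {45} × {41, 42, 43}, {45, 46, 47} × {43}, {46} × {41, 42, 43}, {45, 46} × {41, 43}, {45, 46} × {42, 43}, {46, 47} × {41, 43}, {46, 47} × {42, 43}, {45, 46} × {41, 42, 43}, {45, 46, 47} × {41, 43}, {45, 46, 47} × {42, 43}, {46, 47} × {41, 42, 43}, {45, 46, 47} × {41, 42, 43}}; |τ_{X×Y}| = 70.

Enumerate products U × V with U ∈ τ_X, V ∈ τ_Y (deduplicated):
  ∅ × ∅ = {} (∅)
  {45} × {43} = {(45,43)}
  {46} × {43} = {(46,43)}
  {45} × {41, 43} = {(45,41), (45,43)}
  {45} × {42, 43} = {(45,42), (45,43)}
  {45, 46} × {43} = {(45,43), (46,43)}
  {46} × {41, 43} = {(46,41), (46,43)}
  {46} × {42, 43} = {(46,42), (46,43)}
  {46, 47} × {43} = {(46,43), (47,43)}
  {45} × {41, 42, 43} = {(45,41), (45,42), (45,43)}
  {45, 46, 47} × {43} = {(45,43), (46,43), (47,43)}
  {46} × {41, 42, 43} = {(46,41), (46,42), (46,43)}
  {45, 46} × {41, 43} = {(45,41), (45,43), (46,41), (46,43)}
  {45, 46} × {42, 43} = {(45,42), (45,43), (46,42), (46,43)}
  {46, 47} × {41, 43} = {(46,41), (46,43), (47,41), (47,43)}
  {46, 47} × {42, 43} = {(46,42), (46,43), (47,42), (47,43)}
  {45, 46} × {41, 42, 43} = {(45,41), (45,42), (45,43), (46,41), (46,42), (46,43)}
  {45, 46, 47} × {41, 43} = {(45,41), (45,43), (46,41), (46,43), (47,41), (47,43)}
  {45, 46, 47} × {42, 43} = {(45,42), (45,43), (46,42), (46,43), (47,42), (47,43)}
  {46, 47} × {41, 42, 43} = {(46,41), (46,42), (46,43), (47,41), (47,42), (47,43)}
  {45, 46, 47} × {41, 42, 43} = {(45,41), (45,42), (45,43), (46,41), (46,42), (46,43), (47,41), (47,42), (47,43)}
These 21 distinct sets form the basis B.
Close under arbitrary unions to get τ_{X×Y}; counting gives |τ_{X×Y}| = 70.


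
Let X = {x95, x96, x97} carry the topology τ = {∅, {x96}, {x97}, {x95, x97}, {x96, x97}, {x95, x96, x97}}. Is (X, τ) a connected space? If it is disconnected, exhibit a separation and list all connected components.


(X, τ) is disconnected; components = [{x96}, {x95, x97}].

Find clopen sets (U ∈ τ with X ∖ U ∈ τ):
  U = ∅, X ∖ U = {x95, x96, x97} — both open, so U is clopen.
  U = {x96}, X ∖ U = {x95, x97} — both open, so U is clopen.
  U = {x95, x97}, X ∖ U = {x96} — both open, so U is clopen.
  U = {x95, x96, x97}, X ∖ U = ∅ — both open, so U is clopen.
Nontrivial clopen(s) exist: e.g. {x96}. So (X, τ) is disconnected.
Compute connected components by grouping points that agree on all clopens:
  component: {x96}
  component: {x95, x97}


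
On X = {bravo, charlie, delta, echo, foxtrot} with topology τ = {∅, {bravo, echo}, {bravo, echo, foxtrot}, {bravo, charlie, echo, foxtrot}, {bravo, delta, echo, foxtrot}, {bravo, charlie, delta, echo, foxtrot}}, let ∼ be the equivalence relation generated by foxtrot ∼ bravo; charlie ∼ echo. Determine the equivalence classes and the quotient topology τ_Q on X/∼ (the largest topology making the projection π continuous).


X/∼ = {[bravo=foxtrot], [charlie=echo], [delta]}; |τ_Q| = 3.

Equivalence classes: [bravo=foxtrot], [charlie=echo], [delta].
Quotient map π: X → X/∼ sends bravo ↦ [bravo=foxtrot], charlie ↦ [charlie=echo], delta ↦ [delta], echo ↦ [charlie=echo], foxtrot ↦ [bravo=foxtrot].
For each subset V ⊆ X/∼, compute π^{-1}(V) ⊆ X and check whether π^{-1}(V) ∈ τ. V is open in τ_Q iff π^{-1}(V) ∈ τ.
  V = {}: π^{-1}(V) = ∅ ∈ τ ✓.
  V = {[bravo=foxtrot]}: π^{-1}(V) = {bravo, foxtrot} ∉ τ ✗.
  V = {[charlie=echo]}: π^{-1}(V) = {charlie, echo} ∉ τ ✗.
  V = {[bravo=foxtrot], [charlie=echo]}: π^{-1}(V) = {bravo, charlie, echo, foxtrot} ∈ τ ✓.
  V = {[delta]}: π^{-1}(V) = {delta} ∉ τ ✗.
  V = {[bravo=foxtrot], [delta]}: π^{-1}(V) = {bravo, delta, foxtrot} ∉ τ ✗.
  V = {[charlie=echo], [delta]}: π^{-1}(V) = {charlie, delta, echo} ∉ τ ✗.
  V = {[bravo=foxtrot], [charlie=echo], [delta]}: π^{-1}(V) = {bravo, charlie, delta, echo, foxtrot} ∈ τ ✓.
Open sets in the quotient: τ_Q = {{}, {[bravo=foxtrot], [charlie=echo]}, {[bravo=foxtrot], [charlie=echo], [delta]}} (3 elements).


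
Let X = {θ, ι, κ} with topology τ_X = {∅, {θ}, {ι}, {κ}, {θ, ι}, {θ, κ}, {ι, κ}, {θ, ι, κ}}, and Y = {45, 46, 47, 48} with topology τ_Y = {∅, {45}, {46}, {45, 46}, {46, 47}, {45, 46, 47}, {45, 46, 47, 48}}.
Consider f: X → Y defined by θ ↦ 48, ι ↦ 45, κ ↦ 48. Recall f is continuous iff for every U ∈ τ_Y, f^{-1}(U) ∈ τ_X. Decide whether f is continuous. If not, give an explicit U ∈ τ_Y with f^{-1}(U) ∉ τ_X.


f IS continuous.

Compute f^{-1}(U) for each U ∈ τ_Y:
  U = ∅: f^{-1}(U) = ∅ ∈ τ_X ✓.
  U = {45}: f^{-1}(U) = {ι} ∈ τ_X ✓.
  U = {46}: f^{-1}(U) = ∅ ∈ τ_X ✓.
  U = {45, 46}: f^{-1}(U) = {ι} ∈ τ_X ✓.
  U = {46, 47}: f^{-1}(U) = ∅ ∈ τ_X ✓.
  U = {45, 46, 47}: f^{-1}(U) = {ι} ∈ τ_X ✓.
  U = {45, 46, 47, 48}: f^{-1}(U) = {θ, ι, κ} ∈ τ_X ✓.
Every preimage lies in τ_X, so f IS continuous.


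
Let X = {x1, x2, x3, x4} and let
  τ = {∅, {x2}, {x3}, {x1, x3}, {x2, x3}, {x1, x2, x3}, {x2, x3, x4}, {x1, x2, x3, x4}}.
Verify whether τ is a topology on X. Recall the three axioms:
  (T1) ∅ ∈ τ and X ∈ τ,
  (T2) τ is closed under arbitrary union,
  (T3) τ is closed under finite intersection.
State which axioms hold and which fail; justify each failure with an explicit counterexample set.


τ IS a topology on X.

Axiom (T1): ∅ ∈ τ? Yes; X ∈ τ? Yes.
Axiom (T2/T3): check pairwise unions and intersections of members of τ.
All pairwise intersections and unions checked — each lies in τ. Therefore τ satisfies (T1), (T2), (T3): it IS a topology on X.


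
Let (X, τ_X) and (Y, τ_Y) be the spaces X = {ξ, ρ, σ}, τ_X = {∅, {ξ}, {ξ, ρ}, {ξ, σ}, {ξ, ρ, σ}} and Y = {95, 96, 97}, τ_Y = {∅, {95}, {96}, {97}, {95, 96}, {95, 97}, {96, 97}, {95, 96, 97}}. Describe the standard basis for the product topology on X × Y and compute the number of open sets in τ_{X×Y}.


Basis B = {∅ × ∅, {ξ} × {95}, {ξ} × {96}, {ξ} × {97}, {ξ} × {95, 96}, {ξ} × {95, 97}, {ξ, ρ} × {95}, {ξ, σ} × {95}, {ξ} × {96, 97}, {ξ, ρ} × {96}, {ξ, σ} × {96}, {ξ, ρ} × {97}, {ξ, σ} × {97}, {ξ} × {95, 96, 97}, {ξ, ρ, σ} × {95}, {ξ, ρ, σ} × {96}, {ξ, ρ, σ} × {97}, {ξ, ρ} × {95, 96}, {ξ, σ} × {95, 96}, {ξ, ρ} × {95, 97}, {ξ, σ} × {95, 97}, {ξ, ρ} × {96, 97}, {ξ, σ} × {96, 97}, {ξ, ρ} × {95, 96, 97}, {ξ, σ} × {95, 96, 97}, {ξ, ρ, σ} × {95, 96}, {ξ, ρ, σ} × {95, 97}, {ξ, ρ, σ} × {96, 97}, {ξ, ρ, σ} × {95, 96, 97}}; |τ_{X×Y}| = 125.

Enumerate products U × V with U ∈ τ_X, V ∈ τ_Y (deduplicated):
  ∅ × ∅ = {} (∅)
  {ξ} × {95} = {(ξ,95)}
  {ξ} × {96} = {(ξ,96)}
  {ξ} × {97} = {(ξ,97)}
  {ξ} × {95, 96} = {(ξ,95), (ξ,96)}
  {ξ} × {95, 97} = {(ξ,95), (ξ,97)}
  {ξ, ρ} × {95} = {(ξ,95), (ρ,95)}
  {ξ, σ} × {95} = {(ξ,95), (σ,95)}
  {ξ} × {96, 97} = {(ξ,96), (ξ,97)}
  {ξ, ρ} × {96} = {(ξ,96), (ρ,96)}
  {ξ, σ} × {96} = {(ξ,96), (σ,96)}
  {ξ, ρ} × {97} = {(ξ,97), (ρ,97)}
  {ξ, σ} × {97} = {(ξ,97), (σ,97)}
  {ξ} × {95, 96, 97} = {(ξ,95), (ξ,96), (ξ,97)}
  {ξ, ρ, σ} × {95} = {(ξ,95), (ρ,95), (σ,95)}
  {ξ, ρ, σ} × {96} = {(ξ,96), (ρ,96), (σ,96)}
  {ξ, ρ, σ} × {97} = {(ξ,97), (ρ,97), (σ,97)}
  {ξ, ρ} × {95, 96} = {(ξ,95), (ξ,96), (ρ,95), (ρ,96)}
  {ξ, σ} × {95, 96} = {(ξ,95), (ξ,96), (σ,95), (σ,96)}
  {ξ, ρ} × {95, 97} = {(ξ,95), (ξ,97), (ρ,95), (ρ,97)}
  {ξ, σ} × {95, 97} = {(ξ,95), (ξ,97), (σ,95), (σ,97)}
  {ξ, ρ} × {96, 97} = {(ξ,96), (ξ,97), (ρ,96), (ρ,97)}
  {ξ, σ} × {96, 97} = {(ξ,96), (ξ,97), (σ,96), (σ,97)}
  {ξ, ρ} × {95, 96, 97} = {(ξ,95), (ξ,96), (ξ,97), (ρ,95), (ρ,96), (ρ,97)}
  {ξ, σ} × {95, 96, 97} = {(ξ,95), (ξ,96), (ξ,97), (σ,95), (σ,96), (σ,97)}
  {ξ, ρ, σ} × {95, 96} = {(ξ,95), (ξ,96), (ρ,95), (ρ,96), (σ,95), (σ,96)}
  {ξ, ρ, σ} × {95, 97} = {(ξ,95), (ξ,97), (ρ,95), (ρ,97), (σ,95), (σ,97)}
  {ξ, ρ, σ} × {96, 97} = {(ξ,96), (ξ,97), (ρ,96), (ρ,97), (σ,96), (σ,97)}
  {ξ, ρ, σ} × {95, 96, 97} = {(ξ,95), (ξ,96), (ξ,97), (ρ,95), (ρ,96), (ρ,97), (σ,95), (σ,96), (σ,97)}
These 29 distinct sets form the basis B.
Close under arbitrary unions to get τ_{X×Y}; counting gives |τ_{X×Y}| = 125.


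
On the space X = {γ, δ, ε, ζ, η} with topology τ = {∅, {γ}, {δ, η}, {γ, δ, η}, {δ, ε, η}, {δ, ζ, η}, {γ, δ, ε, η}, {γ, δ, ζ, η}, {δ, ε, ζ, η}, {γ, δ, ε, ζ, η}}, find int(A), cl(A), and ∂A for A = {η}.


int(A) = ∅, cl(A) = {δ, ε, ζ, η}, ∂A = {δ, ε, ζ, η}.

Closed sets in (X, τ) are complements of opens:
  closed(X, τ) = {∅, {γ}, {ε}, {ζ}, {γ, ε}, {γ, ζ}, {ε, ζ}, {γ, ε, ζ}, {δ, ε, ζ, η}, {γ, δ, ε, ζ, η}}.
int(A) = ⋃ {U ∈ τ : U ⊆ A}. Opens contained in A: ∅.
Taking the union of these: int(A) = ∅.
cl(A) = ⋂ {C closed : A ⊆ C}. Closed sets containing A: {δ, ε, ζ, η}, {γ, δ, ε, ζ, η}.
Intersecting these: cl(A) = {δ, ε, ζ, η}.
∂A = cl(A) ∖ int(A) = {δ, ε, ζ, η} ∖ ∅ = {δ, ε, ζ, η}.


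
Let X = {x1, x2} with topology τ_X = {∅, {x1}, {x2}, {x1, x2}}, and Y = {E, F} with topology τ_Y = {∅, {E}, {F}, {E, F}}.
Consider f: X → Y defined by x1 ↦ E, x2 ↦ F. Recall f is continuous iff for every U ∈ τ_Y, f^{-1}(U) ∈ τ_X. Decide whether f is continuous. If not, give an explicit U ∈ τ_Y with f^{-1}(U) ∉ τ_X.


f IS continuous.

Compute f^{-1}(U) for each U ∈ τ_Y:
  U = ∅: f^{-1}(U) = ∅ ∈ τ_X ✓.
  U = {E}: f^{-1}(U) = {x1} ∈ τ_X ✓.
  U = {F}: f^{-1}(U) = {x2} ∈ τ_X ✓.
  U = {E, F}: f^{-1}(U) = {x1, x2} ∈ τ_X ✓.
Every preimage lies in τ_X, so f IS continuous.


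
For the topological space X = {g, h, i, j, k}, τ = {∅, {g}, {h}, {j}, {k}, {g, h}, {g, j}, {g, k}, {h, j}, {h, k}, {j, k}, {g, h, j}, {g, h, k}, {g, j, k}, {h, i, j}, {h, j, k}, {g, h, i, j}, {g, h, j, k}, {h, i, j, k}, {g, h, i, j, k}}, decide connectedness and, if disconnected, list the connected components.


(X, τ) is disconnected; components = [{g}, {k}, {h, i, j}].

Find clopen sets (U ∈ τ with X ∖ U ∈ τ):
  U = ∅, X ∖ U = {g, h, i, j, k} — both open, so U is clopen.
  U = {g}, X ∖ U = {h, i, j, k} — both open, so U is clopen.
  U = {k}, X ∖ U = {g, h, i, j} — both open, so U is clopen.
  U = {g, k}, X ∖ U = {h, i, j} — both open, so U is clopen.
  U = {h, i, j}, X ∖ U = {g, k} — both open, so U is clopen.
  U = {g, h, i, j}, X ∖ U = {k} — both open, so U is clopen.
  U = {h, i, j, k}, X ∖ U = {g} — both open, so U is clopen.
  U = {g, h, i, j, k}, X ∖ U = ∅ — both open, so U is clopen.
Nontrivial clopen(s) exist: e.g. {h, i, j}. So (X, τ) is disconnected.
Compute connected components by grouping points that agree on all clopens:
  component: {g}
  component: {k}
  component: {h, i, j}


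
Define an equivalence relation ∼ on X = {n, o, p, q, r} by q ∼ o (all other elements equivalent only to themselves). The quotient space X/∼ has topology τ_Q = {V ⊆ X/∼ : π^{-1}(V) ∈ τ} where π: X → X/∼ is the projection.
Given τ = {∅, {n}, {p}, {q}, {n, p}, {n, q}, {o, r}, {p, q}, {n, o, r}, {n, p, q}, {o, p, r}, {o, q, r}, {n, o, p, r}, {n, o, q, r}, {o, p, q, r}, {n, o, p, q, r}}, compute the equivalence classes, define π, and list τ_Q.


X/∼ = {[n], [o=q], [p], [r]}; |τ_Q| = 8.

Equivalence classes: [n], [o=q], [p], [r].
Quotient map π: X → X/∼ sends n ↦ [n], o ↦ [o=q], p ↦ [p], q ↦ [o=q], r ↦ [r].
For each subset V ⊆ X/∼, compute π^{-1}(V) ⊆ X and check whether π^{-1}(V) ∈ τ. V is open in τ_Q iff π^{-1}(V) ∈ τ.
  V = {}: π^{-1}(V) = ∅ ∈ τ ✓.
  V = {[n]}: π^{-1}(V) = {n} ∈ τ ✓.
  V = {[o=q]}: π^{-1}(V) = {o, q} ∉ τ ✗.
  V = {[n], [o=q]}: π^{-1}(V) = {n, o, q} ∉ τ ✗.
  V = {[p]}: π^{-1}(V) = {p} ∈ τ ✓.
  V = {[n], [p]}: π^{-1}(V) = {n, p} ∈ τ ✓.
  V = {[o=q], [p]}: π^{-1}(V) = {o, p, q} ∉ τ ✗.
  V = {[n], [o=q], [p]}: π^{-1}(V) = {n, o, p, q} ∉ τ ✗.
  V = {[r]}: π^{-1}(V) = {r} ∉ τ ✗.
  V = {[n], [r]}: π^{-1}(V) = {n, r} ∉ τ ✗.
  V = {[o=q], [r]}: π^{-1}(V) = {o, q, r} ∈ τ ✓.
  V = {[n], [o=q], [r]}: π^{-1}(V) = {n, o, q, r} ∈ τ ✓.
  V = {[p], [r]}: π^{-1}(V) = {p, r} ∉ τ ✗.
  V = {[n], [p], [r]}: π^{-1}(V) = {n, p, r} ∉ τ ✗.
  V = {[o=q], [p], [r]}: π^{-1}(V) = {o, p, q, r} ∈ τ ✓.
  V = {[n], [o=q], [p], [r]}: π^{-1}(V) = {n, o, p, q, r} ∈ τ ✓.
Open sets in the quotient: τ_Q = {{}, {[n]}, {[p]}, {[n], [p]}, {[o=q], [r]}, {[n], [o=q], [r]}, {[o=q], [p], [r]}, {[n], [o=q], [p], [r]}} (8 elements).


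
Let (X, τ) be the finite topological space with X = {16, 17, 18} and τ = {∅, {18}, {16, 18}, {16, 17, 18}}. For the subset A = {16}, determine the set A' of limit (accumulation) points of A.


A' = {17}

For each x ∈ X, list the open sets U ∈ τ with x ∈ U, then check whether U ∩ (A ∖ {x}) ≠ ∅ for every such U.
  x = 16: open {16, 18} ∋ x has {16, 18} ∩ (A ∖ {16}) = ∅, so x is NOT a limit point.
  x = 17: opens ∋ x are {16, 17, 18}; each meets A ∖ {17}, so x IS a limit point.
  x = 18: open {18} ∋ x has {18} ∩ (A ∖ {18}) = ∅, so x is NOT a limit point.
Collecting: A' = {17}.


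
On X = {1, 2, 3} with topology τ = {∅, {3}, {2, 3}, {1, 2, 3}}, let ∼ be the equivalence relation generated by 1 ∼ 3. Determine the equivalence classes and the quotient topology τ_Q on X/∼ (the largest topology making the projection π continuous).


X/∼ = {[1=3], [2]}; |τ_Q| = 2.

Equivalence classes: [1=3], [2].
Quotient map π: X → X/∼ sends 1 ↦ [1=3], 2 ↦ [2], 3 ↦ [1=3].
For each subset V ⊆ X/∼, compute π^{-1}(V) ⊆ X and check whether π^{-1}(V) ∈ τ. V is open in τ_Q iff π^{-1}(V) ∈ τ.
  V = {}: π^{-1}(V) = ∅ ∈ τ ✓.
  V = {[1=3]}: π^{-1}(V) = {1, 3} ∉ τ ✗.
  V = {[2]}: π^{-1}(V) = {2} ∉ τ ✗.
  V = {[1=3], [2]}: π^{-1}(V) = {1, 2, 3} ∈ τ ✓.
Open sets in the quotient: τ_Q = {{}, {[1=3], [2]}} (2 elements).


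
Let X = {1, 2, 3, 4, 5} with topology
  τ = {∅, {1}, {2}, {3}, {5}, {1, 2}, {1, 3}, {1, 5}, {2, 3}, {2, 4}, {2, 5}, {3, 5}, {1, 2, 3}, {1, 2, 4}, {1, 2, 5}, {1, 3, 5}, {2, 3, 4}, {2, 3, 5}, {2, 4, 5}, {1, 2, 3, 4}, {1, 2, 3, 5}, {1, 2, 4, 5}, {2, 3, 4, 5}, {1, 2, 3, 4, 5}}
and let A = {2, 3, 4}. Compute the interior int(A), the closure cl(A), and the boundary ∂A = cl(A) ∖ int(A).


int(A) = {2, 3, 4}, cl(A) = {2, 3, 4}, ∂A = ∅.

Closed sets in (X, τ) are complements of opens:
  closed(X, τ) = {∅, {1}, {3}, {4}, {5}, {1, 3}, {1, 4}, {1, 5}, {2, 4}, {3, 4}, {3, 5}, {4, 5}, {1, 2, 4}, {1, 3, 4}, {1, 3, 5}, {1, 4, 5}, {2, 3, 4}, {2, 4, 5}, {3, 4, 5}, {1, 2, 3, 4}, {1, 2, 4, 5}, {1, 3, 4, 5}, {2, 3, 4, 5}, {1, 2, 3, 4, 5}}.
int(A) = ⋃ {U ∈ τ : U ⊆ A}. Opens contained in A: ∅, {2}, {3}, {2, 3}, {2, 4}, {2, 3, 4}.
Taking the union of these: int(A) = {2, 3, 4}.
cl(A) = ⋂ {C closed : A ⊆ C}. Closed sets containing A: {2, 3, 4}, {1, 2, 3, 4}, {2, 3, 4, 5}, {1, 2, 3, 4, 5}.
Intersecting these: cl(A) = {2, 3, 4}.
∂A = cl(A) ∖ int(A) = {2, 3, 4} ∖ {2, 3, 4} = ∅.


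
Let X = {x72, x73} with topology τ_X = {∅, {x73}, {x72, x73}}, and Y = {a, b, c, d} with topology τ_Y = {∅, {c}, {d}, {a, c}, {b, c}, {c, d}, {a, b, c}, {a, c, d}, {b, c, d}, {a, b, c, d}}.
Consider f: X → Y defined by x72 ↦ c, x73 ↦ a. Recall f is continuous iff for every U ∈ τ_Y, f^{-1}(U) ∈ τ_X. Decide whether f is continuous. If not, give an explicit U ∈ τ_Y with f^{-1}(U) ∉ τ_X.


f is NOT continuous.

Compute f^{-1}(U) for each U ∈ τ_Y:
  U = ∅: f^{-1}(U) = ∅ ∈ τ_X ✓.
  U = {c}: f^{-1}(U) = {x72} ∉ τ_X ✗.
  U = {d}: f^{-1}(U) = ∅ ∈ τ_X ✓.
  U = {a, c}: f^{-1}(U) = {x72, x73} ∈ τ_X ✓.
  U = {b, c}: f^{-1}(U) = {x72} ∉ τ_X ✗.
  U = {c, d}: f^{-1}(U) = {x72} ∉ τ_X ✗.
  U = {a, b, c}: f^{-1}(U) = {x72, x73} ∈ τ_X ✓.
  U = {a, c, d}: f^{-1}(U) = {x72, x73} ∈ τ_X ✓.
  U = {b, c, d}: f^{-1}(U) = {x72} ∉ τ_X ✗.
  U = {a, b, c, d}: f^{-1}(U) = {x72, x73} ∈ τ_X ✓.
Found U = {c} with f^{-1}(U) = {x72} not in τ_X. Therefore f is NOT continuous.


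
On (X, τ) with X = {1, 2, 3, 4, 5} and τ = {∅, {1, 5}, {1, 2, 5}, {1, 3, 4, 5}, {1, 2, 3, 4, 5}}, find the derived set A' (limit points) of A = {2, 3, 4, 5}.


A' = {1, 2, 3, 4}

For each x ∈ X, list the open sets U ∈ τ with x ∈ U, then check whether U ∩ (A ∖ {x}) ≠ ∅ for every such U.
  x = 1: opens ∋ x are {1, 5}, {1, 2, 5}, {1, 3, 4, 5}, {1, 2, 3, 4, 5}; each meets A ∖ {1}, so x IS a limit point.
  x = 2: opens ∋ x are {1, 2, 5}, {1, 2, 3, 4, 5}; each meets A ∖ {2}, so x IS a limit point.
  x = 3: opens ∋ x are {1, 3, 4, 5}, {1, 2, 3, 4, 5}; each meets A ∖ {3}, so x IS a limit point.
  x = 4: opens ∋ x are {1, 3, 4, 5}, {1, 2, 3, 4, 5}; each meets A ∖ {4}, so x IS a limit point.
  x = 5: open {1, 5} ∋ x has {1, 5} ∩ (A ∖ {5}) = ∅, so x is NOT a limit point.
Collecting: A' = {1, 2, 3, 4}.


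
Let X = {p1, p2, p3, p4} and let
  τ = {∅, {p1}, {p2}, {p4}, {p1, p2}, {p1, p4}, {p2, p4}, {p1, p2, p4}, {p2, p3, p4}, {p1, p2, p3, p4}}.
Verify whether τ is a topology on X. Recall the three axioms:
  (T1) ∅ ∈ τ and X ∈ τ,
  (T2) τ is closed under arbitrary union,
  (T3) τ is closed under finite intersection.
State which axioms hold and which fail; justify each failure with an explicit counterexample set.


τ IS a topology on X.

Axiom (T1): ∅ ∈ τ? Yes; X ∈ τ? Yes.
Axiom (T2/T3): check pairwise unions and intersections of members of τ.
All pairwise intersections and unions checked — each lies in τ. Therefore τ satisfies (T1), (T2), (T3): it IS a topology on X.


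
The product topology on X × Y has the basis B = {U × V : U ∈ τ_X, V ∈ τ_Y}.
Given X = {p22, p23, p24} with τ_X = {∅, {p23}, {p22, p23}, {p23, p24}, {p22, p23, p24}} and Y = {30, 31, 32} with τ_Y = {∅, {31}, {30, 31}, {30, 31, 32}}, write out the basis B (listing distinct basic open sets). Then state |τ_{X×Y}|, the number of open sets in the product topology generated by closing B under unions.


Basis B = {∅ × ∅, {p23} × {31}, {p22, p23} × {31}, {p23} × {30, 31}, {p23, p24} × {31}, {p22, p23, p24} × {31}, {p23} × {30, 31, 32}, {p22, p23} × {30, 31}, {p23, p24} × {30, 31}, {p22, p23} × {30, 31, 32}, {p22, p23, p24} × {30, 31}, {p23, p24} × {30, 31, 32}, {p22, p23, p24} × {30, 31, 32}}; |τ_{X×Y}| = 30.

Enumerate products U × V with U ∈ τ_X, V ∈ τ_Y (deduplicated):
  ∅ × ∅ = {} (∅)
  {p23} × {31} = {(p23,31)}
  {p22, p23} × {31} = {(p22,31), (p23,31)}
  {p23} × {30, 31} = {(p23,30), (p23,31)}
  {p23, p24} × {31} = {(p23,31), (p24,31)}
  {p22, p23, p24} × {31} = {(p22,31), (p23,31), (p24,31)}
  {p23} × {30, 31, 32} = {(p23,30), (p23,31), (p23,32)}
  {p22, p23} × {30, 31} = {(p22,30), (p22,31), (p23,30), (p23,31)}
  {p23, p24} × {30, 31} = {(p23,30), (p23,31), (p24,30), (p24,31)}
  {p22, p23} × {30, 31, 32} = {(p22,30), (p22,31), (p22,32), (p23,30), (p23,31), (p23,32)}
  {p22, p23, p24} × {30, 31} = {(p22,30), (p22,31), (p23,30), (p23,31), (p24,30), (p24,31)}
  {p23, p24} × {30, 31, 32} = {(p23,30), (p23,31), (p23,32), (p24,30), (p24,31), (p24,32)}
  {p22, p23, p24} × {30, 31, 32} = {(p22,30), (p22,31), (p22,32), (p23,30), (p23,31), (p23,32), (p24,30), (p24,31), (p24,32)}
These 13 distinct sets form the basis B.
Close under arbitrary unions to get τ_{X×Y}; counting gives |τ_{X×Y}| = 30.


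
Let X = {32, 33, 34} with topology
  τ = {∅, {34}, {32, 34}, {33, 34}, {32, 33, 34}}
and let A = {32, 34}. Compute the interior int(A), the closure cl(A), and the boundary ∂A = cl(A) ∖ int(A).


int(A) = {32, 34}, cl(A) = {32, 33, 34}, ∂A = {33}.

Closed sets in (X, τ) are complements of opens:
  closed(X, τ) = {∅, {32}, {33}, {32, 33}, {32, 33, 34}}.
int(A) = ⋃ {U ∈ τ : U ⊆ A}. Opens contained in A: ∅, {34}, {32, 34}.
Taking the union of these: int(A) = {32, 34}.
cl(A) = ⋂ {C closed : A ⊆ C}. Closed sets containing A: {32, 33, 34}.
Intersecting these: cl(A) = {32, 33, 34}.
∂A = cl(A) ∖ int(A) = {32, 33, 34} ∖ {32, 34} = {33}.


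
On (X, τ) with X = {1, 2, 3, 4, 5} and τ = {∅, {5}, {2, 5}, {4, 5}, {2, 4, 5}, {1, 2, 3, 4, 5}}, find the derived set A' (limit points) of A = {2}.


A' = {1, 3}

For each x ∈ X, list the open sets U ∈ τ with x ∈ U, then check whether U ∩ (A ∖ {x}) ≠ ∅ for every such U.
  x = 1: opens ∋ x are {1, 2, 3, 4, 5}; each meets A ∖ {1}, so x IS a limit point.
  x = 2: open {2, 5} ∋ x has {2, 5} ∩ (A ∖ {2}) = ∅, so x is NOT a limit point.
  x = 3: opens ∋ x are {1, 2, 3, 4, 5}; each meets A ∖ {3}, so x IS a limit point.
  x = 4: open {4, 5} ∋ x has {4, 5} ∩ (A ∖ {4}) = ∅, so x is NOT a limit point.
  x = 5: open {5} ∋ x has {5} ∩ (A ∖ {5}) = ∅, so x is NOT a limit point.
Collecting: A' = {1, 3}.


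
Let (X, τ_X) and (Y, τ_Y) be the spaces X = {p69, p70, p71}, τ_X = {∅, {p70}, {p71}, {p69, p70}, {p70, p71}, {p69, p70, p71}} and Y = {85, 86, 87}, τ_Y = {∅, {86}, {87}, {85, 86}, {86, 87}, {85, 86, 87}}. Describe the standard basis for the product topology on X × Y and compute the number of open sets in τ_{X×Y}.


Basis B = {∅ × ∅, {p70} × {86}, {p70} × {87}, {p71} × {86}, {p71} × {87}, {p69, p70} × {86}, {p69, p70} × {87}, {p70} × {85, 86}, {p70} × {86, 87}, {p70, p71} × {86}, {p70, p71} × {87}, {p71} × {85, 86}, {p71} × {86, 87}, {p69, p70, p71} × {86}, {p69, p70, p71} × {87}, {p70} × {85, 86, 87}, {p71} × {85, 86, 87}, {p69, p70} × {85, 86}, {p69, p70} × {86, 87}, {p70, p71} × {85, 86}, {p70, p71} × {86, 87}, {p69, p70} × {85, 86, 87}, {p69, p70, p71} × {85, 86}, {p69, p70, p71} × {86, 87}, {p70, p71} × {85, 86, 87}, {p69, p70, p71} × {85, 86, 87}}; |τ_{X×Y}| = 108.

Enumerate products U × V with U ∈ τ_X, V ∈ τ_Y (deduplicated):
  ∅ × ∅ = {} (∅)
  {p70} × {86} = {(p70,86)}
  {p70} × {87} = {(p70,87)}
  {p71} × {86} = {(p71,86)}
  {p71} × {87} = {(p71,87)}
  {p69, p70} × {86} = {(p69,86), (p70,86)}
  {p69, p70} × {87} = {(p69,87), (p70,87)}
  {p70} × {85, 86} = {(p70,85), (p70,86)}
  {p70} × {86, 87} = {(p70,86), (p70,87)}
  {p70, p71} × {86} = {(p70,86), (p71,86)}
  {p70, p71} × {87} = {(p70,87), (p71,87)}
  {p71} × {85, 86} = {(p71,85), (p71,86)}
  {p71} × {86, 87} = {(p71,86), (p71,87)}
  {p69, p70, p71} × {86} = {(p69,86), (p70,86), (p71,86)}
  {p69, p70, p71} × {87} = {(p69,87), (p70,87), (p71,87)}
  {p70} × {85, 86, 87} = {(p70,85), (p70,86), (p70,87)}
  {p71} × {85, 86, 87} = {(p71,85), (p71,86), (p71,87)}
  {p69, p70} × {85, 86} = {(p69,85), (p69,86), (p70,85), (p70,86)}
  {p69, p70} × {86, 87} = {(p69,86), (p69,87), (p70,86), (p70,87)}
  {p70, p71} × {85, 86} = {(p70,85), (p70,86), (p71,85), (p71,86)}
  {p70, p71} × {86, 87} = {(p70,86), (p70,87), (p71,86), (p71,87)}
  {p69, p70} × {85, 86, 87} = {(p69,85), (p69,86), (p69,87), (p70,85), (p70,86), (p70,87)}
  {p69, p70, p71} × {85, 86} = {(p69,85), (p69,86), (p70,85), (p70,86), (p71,85), (p71,86)}
  {p69, p70, p71} × {86, 87} = {(p69,86), (p69,87), (p70,86), (p70,87), (p71,86), (p71,87)}
  {p70, p71} × {85, 86, 87} = {(p70,85), (p70,86), (p70,87), (p71,85), (p71,86), (p71,87)}
  {p69, p70, p71} × {85, 86, 87} = {(p69,85), (p69,86), (p69,87), (p70,85), (p70,86), (p70,87), (p71,85), (p71,86), (p71,87)}
These 26 distinct sets form the basis B.
Close under arbitrary unions to get τ_{X×Y}; counting gives |τ_{X×Y}| = 108.


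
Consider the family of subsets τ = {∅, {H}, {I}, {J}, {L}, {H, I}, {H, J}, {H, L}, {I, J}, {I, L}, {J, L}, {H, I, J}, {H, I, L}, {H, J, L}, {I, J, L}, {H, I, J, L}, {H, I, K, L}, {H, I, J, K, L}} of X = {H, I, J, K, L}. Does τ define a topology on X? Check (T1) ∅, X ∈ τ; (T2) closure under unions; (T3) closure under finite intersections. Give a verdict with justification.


τ IS a topology on X.

Axiom (T1): ∅ ∈ τ? Yes; X ∈ τ? Yes.
Axiom (T2/T3): check pairwise unions and intersections of members of τ.
All pairwise intersections and unions checked — each lies in τ. Therefore τ satisfies (T1), (T2), (T3): it IS a topology on X.


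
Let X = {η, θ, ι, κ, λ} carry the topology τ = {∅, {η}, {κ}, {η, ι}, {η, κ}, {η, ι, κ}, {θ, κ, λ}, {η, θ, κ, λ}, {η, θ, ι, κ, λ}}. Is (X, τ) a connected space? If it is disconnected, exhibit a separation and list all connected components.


(X, τ) is disconnected; components = [{η, ι}, {θ, κ, λ}].

Find clopen sets (U ∈ τ with X ∖ U ∈ τ):
  U = ∅, X ∖ U = {η, θ, ι, κ, λ} — both open, so U is clopen.
  U = {η, ι}, X ∖ U = {θ, κ, λ} — both open, so U is clopen.
  U = {θ, κ, λ}, X ∖ U = {η, ι} — both open, so U is clopen.
  U = {η, θ, ι, κ, λ}, X ∖ U = ∅ — both open, so U is clopen.
Nontrivial clopen(s) exist: e.g. {η, ι}. So (X, τ) is disconnected.
Compute connected components by grouping points that agree on all clopens:
  component: {η, ι}
  component: {θ, κ, λ}


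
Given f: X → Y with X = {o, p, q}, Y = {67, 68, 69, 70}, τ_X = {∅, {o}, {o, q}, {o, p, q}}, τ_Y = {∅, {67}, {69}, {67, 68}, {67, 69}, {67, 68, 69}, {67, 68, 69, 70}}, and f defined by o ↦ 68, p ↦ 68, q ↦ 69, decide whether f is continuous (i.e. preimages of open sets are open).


f is NOT continuous.

Compute f^{-1}(U) for each U ∈ τ_Y:
  U = ∅: f^{-1}(U) = ∅ ∈ τ_X ✓.
  U = {67}: f^{-1}(U) = ∅ ∈ τ_X ✓.
  U = {69}: f^{-1}(U) = {q} ∉ τ_X ✗.
  U = {67, 68}: f^{-1}(U) = {o, p} ∉ τ_X ✗.
  U = {67, 69}: f^{-1}(U) = {q} ∉ τ_X ✗.
  U = {67, 68, 69}: f^{-1}(U) = {o, p, q} ∈ τ_X ✓.
  U = {67, 68, 69, 70}: f^{-1}(U) = {o, p, q} ∈ τ_X ✓.
Found U = {69} with f^{-1}(U) = {q} not in τ_X. Therefore f is NOT continuous.


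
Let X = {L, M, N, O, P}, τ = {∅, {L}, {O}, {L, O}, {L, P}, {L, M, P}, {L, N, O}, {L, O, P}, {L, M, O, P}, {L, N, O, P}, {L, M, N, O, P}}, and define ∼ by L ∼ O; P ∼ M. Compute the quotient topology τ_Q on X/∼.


X/∼ = {[L=O], [M=P], [N]}; |τ_Q| = 5.

Equivalence classes: [L=O], [M=P], [N].
Quotient map π: X → X/∼ sends L ↦ [L=O], M ↦ [M=P], N ↦ [N], O ↦ [L=O], P ↦ [M=P].
For each subset V ⊆ X/∼, compute π^{-1}(V) ⊆ X and check whether π^{-1}(V) ∈ τ. V is open in τ_Q iff π^{-1}(V) ∈ τ.
  V = {}: π^{-1}(V) = ∅ ∈ τ ✓.
  V = {[L=O]}: π^{-1}(V) = {L, O} ∈ τ ✓.
  V = {[M=P]}: π^{-1}(V) = {M, P} ∉ τ ✗.
  V = {[L=O], [M=P]}: π^{-1}(V) = {L, M, O, P} ∈ τ ✓.
  V = {[N]}: π^{-1}(V) = {N} ∉ τ ✗.
  V = {[L=O], [N]}: π^{-1}(V) = {L, N, O} ∈ τ ✓.
  V = {[M=P], [N]}: π^{-1}(V) = {M, N, P} ∉ τ ✗.
  V = {[L=O], [M=P], [N]}: π^{-1}(V) = {L, M, N, O, P} ∈ τ ✓.
Open sets in the quotient: τ_Q = {{}, {[L=O]}, {[L=O], [M=P]}, {[L=O], [N]}, {[L=O], [M=P], [N]}} (5 elements).


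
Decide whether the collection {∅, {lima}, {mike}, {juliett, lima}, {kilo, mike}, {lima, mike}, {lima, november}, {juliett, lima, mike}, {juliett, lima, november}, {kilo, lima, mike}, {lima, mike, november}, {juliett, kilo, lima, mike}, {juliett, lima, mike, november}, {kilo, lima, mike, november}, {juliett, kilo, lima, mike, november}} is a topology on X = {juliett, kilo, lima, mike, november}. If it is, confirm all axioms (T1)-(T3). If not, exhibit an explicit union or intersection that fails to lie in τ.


τ IS a topology on X.

Axiom (T1): ∅ ∈ τ? Yes; X ∈ τ? Yes.
Axiom (T2/T3): check pairwise unions and intersections of members of τ.
All pairwise intersections and unions checked — each lies in τ. Therefore τ satisfies (T1), (T2), (T3): it IS a topology on X.
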